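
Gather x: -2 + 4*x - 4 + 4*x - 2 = 8*x - 8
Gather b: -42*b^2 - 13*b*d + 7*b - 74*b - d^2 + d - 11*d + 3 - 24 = -42*b^2 + b*(-13*d - 67) - d^2 - 10*d - 21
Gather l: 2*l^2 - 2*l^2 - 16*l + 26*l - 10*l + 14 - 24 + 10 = 0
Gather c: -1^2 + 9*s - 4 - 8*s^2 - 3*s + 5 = -8*s^2 + 6*s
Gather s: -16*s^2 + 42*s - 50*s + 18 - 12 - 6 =-16*s^2 - 8*s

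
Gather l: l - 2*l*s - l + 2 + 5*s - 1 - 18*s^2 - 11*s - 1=-2*l*s - 18*s^2 - 6*s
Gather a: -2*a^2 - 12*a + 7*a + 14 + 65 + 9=-2*a^2 - 5*a + 88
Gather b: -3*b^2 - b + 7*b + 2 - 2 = -3*b^2 + 6*b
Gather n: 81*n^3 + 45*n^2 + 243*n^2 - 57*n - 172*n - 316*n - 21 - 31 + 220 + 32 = 81*n^3 + 288*n^2 - 545*n + 200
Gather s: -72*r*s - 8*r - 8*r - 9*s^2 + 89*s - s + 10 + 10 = -16*r - 9*s^2 + s*(88 - 72*r) + 20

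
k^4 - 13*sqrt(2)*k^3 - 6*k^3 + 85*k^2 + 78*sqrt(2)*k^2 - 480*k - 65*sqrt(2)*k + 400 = (k - 5)*(k - 1)*(k - 8*sqrt(2))*(k - 5*sqrt(2))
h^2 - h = h*(h - 1)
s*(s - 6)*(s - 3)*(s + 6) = s^4 - 3*s^3 - 36*s^2 + 108*s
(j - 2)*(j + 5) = j^2 + 3*j - 10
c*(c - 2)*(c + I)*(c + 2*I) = c^4 - 2*c^3 + 3*I*c^3 - 2*c^2 - 6*I*c^2 + 4*c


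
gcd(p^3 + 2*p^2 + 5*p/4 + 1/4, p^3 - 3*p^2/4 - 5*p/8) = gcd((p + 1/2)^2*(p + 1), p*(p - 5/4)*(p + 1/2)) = p + 1/2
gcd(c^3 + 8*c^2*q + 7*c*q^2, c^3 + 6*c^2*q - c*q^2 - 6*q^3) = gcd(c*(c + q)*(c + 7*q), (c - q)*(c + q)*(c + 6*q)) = c + q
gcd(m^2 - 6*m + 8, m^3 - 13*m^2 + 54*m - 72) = m - 4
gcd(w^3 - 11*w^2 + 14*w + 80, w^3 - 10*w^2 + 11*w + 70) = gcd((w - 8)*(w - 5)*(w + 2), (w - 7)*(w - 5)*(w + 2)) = w^2 - 3*w - 10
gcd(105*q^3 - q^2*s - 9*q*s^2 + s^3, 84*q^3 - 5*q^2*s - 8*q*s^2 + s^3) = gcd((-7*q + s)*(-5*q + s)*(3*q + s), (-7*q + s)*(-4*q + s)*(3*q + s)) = 21*q^2 + 4*q*s - s^2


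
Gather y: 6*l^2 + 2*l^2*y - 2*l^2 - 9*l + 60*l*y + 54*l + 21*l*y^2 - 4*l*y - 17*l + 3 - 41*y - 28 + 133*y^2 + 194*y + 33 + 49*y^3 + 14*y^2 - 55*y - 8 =4*l^2 + 28*l + 49*y^3 + y^2*(21*l + 147) + y*(2*l^2 + 56*l + 98)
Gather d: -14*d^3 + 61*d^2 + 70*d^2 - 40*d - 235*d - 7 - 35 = -14*d^3 + 131*d^2 - 275*d - 42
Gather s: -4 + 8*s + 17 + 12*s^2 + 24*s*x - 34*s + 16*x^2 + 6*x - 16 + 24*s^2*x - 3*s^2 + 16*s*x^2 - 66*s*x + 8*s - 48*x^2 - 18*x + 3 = s^2*(24*x + 9) + s*(16*x^2 - 42*x - 18) - 32*x^2 - 12*x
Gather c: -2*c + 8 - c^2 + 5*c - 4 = -c^2 + 3*c + 4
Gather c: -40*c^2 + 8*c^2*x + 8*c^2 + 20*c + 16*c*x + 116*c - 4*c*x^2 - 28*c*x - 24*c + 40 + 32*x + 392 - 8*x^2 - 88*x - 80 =c^2*(8*x - 32) + c*(-4*x^2 - 12*x + 112) - 8*x^2 - 56*x + 352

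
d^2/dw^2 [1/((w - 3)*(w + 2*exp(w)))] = 2*(-(w - 3)^2*(w + 2*exp(w))*exp(w) + (w - 3)^2*(2*exp(w) + 1)^2 + (w - 3)*(w + 2*exp(w))*(2*exp(w) + 1) + (w + 2*exp(w))^2)/((w - 3)^3*(w + 2*exp(w))^3)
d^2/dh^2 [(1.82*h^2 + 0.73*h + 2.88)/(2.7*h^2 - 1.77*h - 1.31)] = (28.03896*h^3 + 164.59524*h^2 - 67.08906*h + 41.279926)/(19.683*h^6 - 38.7099*h^5 - 3.27321*h^4 + 32.017707*h^3 + 1.588113*h^2 - 9.112491*h - 2.248091)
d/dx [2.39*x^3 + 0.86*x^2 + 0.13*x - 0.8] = 7.17*x^2 + 1.72*x + 0.13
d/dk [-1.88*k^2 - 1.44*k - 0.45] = -3.76*k - 1.44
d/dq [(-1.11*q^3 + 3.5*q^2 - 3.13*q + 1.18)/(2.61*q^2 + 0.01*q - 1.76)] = (-2.8971*q^4 - 0.0222000000000016*q^3 + 14.0651*q^2 - 18.4796*q + 5.497)/(6.8121*q^4 + 0.0522*q^3 - 9.1871*q^2 - 0.0352*q + 3.0976)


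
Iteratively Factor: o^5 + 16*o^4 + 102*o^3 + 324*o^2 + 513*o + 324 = (o + 3)*(o^4 + 13*o^3 + 63*o^2 + 135*o + 108) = (o + 3)*(o + 4)*(o^3 + 9*o^2 + 27*o + 27) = (o + 3)^2*(o + 4)*(o^2 + 6*o + 9) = (o + 3)^3*(o + 4)*(o + 3)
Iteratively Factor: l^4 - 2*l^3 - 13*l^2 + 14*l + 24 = (l - 2)*(l^3 - 13*l - 12) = (l - 4)*(l - 2)*(l^2 + 4*l + 3) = (l - 4)*(l - 2)*(l + 1)*(l + 3)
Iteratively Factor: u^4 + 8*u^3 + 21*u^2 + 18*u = (u)*(u^3 + 8*u^2 + 21*u + 18) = u*(u + 3)*(u^2 + 5*u + 6) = u*(u + 2)*(u + 3)*(u + 3)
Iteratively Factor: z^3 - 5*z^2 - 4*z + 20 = (z - 2)*(z^2 - 3*z - 10) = (z - 2)*(z + 2)*(z - 5)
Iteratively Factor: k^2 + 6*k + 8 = (k + 4)*(k + 2)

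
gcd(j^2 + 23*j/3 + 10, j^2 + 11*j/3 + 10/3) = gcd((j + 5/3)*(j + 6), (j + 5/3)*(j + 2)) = j + 5/3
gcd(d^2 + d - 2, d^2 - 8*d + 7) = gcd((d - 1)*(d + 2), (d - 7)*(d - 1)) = d - 1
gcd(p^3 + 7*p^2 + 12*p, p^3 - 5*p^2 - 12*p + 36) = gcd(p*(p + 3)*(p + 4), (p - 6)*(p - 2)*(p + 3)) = p + 3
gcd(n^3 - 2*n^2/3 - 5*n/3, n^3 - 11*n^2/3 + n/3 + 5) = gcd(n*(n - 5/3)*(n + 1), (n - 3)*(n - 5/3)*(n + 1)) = n^2 - 2*n/3 - 5/3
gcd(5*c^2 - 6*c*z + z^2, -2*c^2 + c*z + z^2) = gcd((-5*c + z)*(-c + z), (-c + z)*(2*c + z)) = -c + z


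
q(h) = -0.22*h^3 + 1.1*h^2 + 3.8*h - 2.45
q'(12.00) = -64.84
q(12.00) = -178.61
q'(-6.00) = -33.16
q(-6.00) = 61.87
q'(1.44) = 5.60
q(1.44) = 4.65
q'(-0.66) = 2.06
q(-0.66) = -4.42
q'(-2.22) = -4.34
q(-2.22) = -3.06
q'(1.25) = 5.52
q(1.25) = 3.59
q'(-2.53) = -5.99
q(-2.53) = -1.46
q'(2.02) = 5.55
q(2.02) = 7.90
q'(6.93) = -12.65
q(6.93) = 3.49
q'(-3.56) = -12.40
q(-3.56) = 7.89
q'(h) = -0.66*h^2 + 2.2*h + 3.8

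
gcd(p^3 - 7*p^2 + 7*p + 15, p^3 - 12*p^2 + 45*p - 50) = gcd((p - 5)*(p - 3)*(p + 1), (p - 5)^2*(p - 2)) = p - 5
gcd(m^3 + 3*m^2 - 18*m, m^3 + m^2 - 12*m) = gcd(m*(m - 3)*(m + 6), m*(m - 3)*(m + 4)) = m^2 - 3*m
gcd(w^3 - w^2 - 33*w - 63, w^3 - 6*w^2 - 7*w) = w - 7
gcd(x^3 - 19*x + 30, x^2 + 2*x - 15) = x^2 + 2*x - 15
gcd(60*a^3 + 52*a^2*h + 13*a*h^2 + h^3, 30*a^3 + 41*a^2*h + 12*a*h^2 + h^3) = 30*a^2 + 11*a*h + h^2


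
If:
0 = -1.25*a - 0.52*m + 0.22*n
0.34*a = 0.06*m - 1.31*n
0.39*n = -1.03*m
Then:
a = 0.00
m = 0.00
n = 0.00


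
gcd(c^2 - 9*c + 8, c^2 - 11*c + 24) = c - 8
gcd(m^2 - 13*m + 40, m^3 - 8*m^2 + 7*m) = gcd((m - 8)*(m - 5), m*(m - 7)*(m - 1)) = 1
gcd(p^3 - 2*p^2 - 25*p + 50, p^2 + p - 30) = p - 5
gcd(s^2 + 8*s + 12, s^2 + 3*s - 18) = s + 6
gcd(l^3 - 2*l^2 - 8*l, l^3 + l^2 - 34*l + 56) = l - 4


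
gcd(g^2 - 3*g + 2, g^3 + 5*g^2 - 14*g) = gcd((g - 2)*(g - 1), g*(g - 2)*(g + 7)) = g - 2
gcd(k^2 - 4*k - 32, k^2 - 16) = k + 4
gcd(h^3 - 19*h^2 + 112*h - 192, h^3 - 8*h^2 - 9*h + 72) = h^2 - 11*h + 24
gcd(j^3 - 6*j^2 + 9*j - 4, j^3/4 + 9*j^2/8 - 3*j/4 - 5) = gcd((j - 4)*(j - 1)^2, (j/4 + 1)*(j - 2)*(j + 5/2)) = 1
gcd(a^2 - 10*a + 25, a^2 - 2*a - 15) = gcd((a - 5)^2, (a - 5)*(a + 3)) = a - 5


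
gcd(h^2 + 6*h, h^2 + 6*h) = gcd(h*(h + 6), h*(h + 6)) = h^2 + 6*h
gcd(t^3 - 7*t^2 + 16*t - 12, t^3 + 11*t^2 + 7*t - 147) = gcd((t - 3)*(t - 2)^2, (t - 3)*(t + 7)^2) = t - 3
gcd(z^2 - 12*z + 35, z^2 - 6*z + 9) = 1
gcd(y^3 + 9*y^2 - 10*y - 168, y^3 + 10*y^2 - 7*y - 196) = y^2 + 3*y - 28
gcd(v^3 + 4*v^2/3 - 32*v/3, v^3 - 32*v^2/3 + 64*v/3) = v^2 - 8*v/3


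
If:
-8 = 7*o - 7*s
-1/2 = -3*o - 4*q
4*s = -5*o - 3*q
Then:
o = -277/378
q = 85/126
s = 155/378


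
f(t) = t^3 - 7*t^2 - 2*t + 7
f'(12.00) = 262.00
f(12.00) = 703.00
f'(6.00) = 22.00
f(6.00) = -41.00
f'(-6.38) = 209.43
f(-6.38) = -524.86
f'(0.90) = -12.17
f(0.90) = 0.26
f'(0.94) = -12.51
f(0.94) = -0.23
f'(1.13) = -13.99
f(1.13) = -2.76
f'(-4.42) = 118.49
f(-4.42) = -207.27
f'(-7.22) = 255.47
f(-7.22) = -719.83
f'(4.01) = -9.90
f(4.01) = -49.10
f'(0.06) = -2.83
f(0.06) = 6.86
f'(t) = 3*t^2 - 14*t - 2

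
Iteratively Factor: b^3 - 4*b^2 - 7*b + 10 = (b - 5)*(b^2 + b - 2) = (b - 5)*(b - 1)*(b + 2)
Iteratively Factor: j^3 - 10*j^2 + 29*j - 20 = (j - 1)*(j^2 - 9*j + 20) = (j - 5)*(j - 1)*(j - 4)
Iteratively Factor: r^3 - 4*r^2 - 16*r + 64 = (r - 4)*(r^2 - 16) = (r - 4)*(r + 4)*(r - 4)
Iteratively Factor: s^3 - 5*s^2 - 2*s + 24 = (s - 4)*(s^2 - s - 6) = (s - 4)*(s - 3)*(s + 2)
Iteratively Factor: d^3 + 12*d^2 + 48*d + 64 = (d + 4)*(d^2 + 8*d + 16) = (d + 4)^2*(d + 4)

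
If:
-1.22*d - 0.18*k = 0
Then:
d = -0.147540983606557*k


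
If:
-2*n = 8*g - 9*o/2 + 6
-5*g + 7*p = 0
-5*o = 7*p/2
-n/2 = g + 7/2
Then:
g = 32/25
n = -239/25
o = -16/25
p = 32/35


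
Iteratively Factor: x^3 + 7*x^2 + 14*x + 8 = (x + 2)*(x^2 + 5*x + 4) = (x + 1)*(x + 2)*(x + 4)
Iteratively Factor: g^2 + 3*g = (g)*(g + 3)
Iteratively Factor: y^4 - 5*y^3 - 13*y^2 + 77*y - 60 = (y - 1)*(y^3 - 4*y^2 - 17*y + 60) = (y - 5)*(y - 1)*(y^2 + y - 12) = (y - 5)*(y - 3)*(y - 1)*(y + 4)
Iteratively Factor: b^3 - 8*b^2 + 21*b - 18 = (b - 2)*(b^2 - 6*b + 9) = (b - 3)*(b - 2)*(b - 3)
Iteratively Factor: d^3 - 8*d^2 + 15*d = (d)*(d^2 - 8*d + 15) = d*(d - 3)*(d - 5)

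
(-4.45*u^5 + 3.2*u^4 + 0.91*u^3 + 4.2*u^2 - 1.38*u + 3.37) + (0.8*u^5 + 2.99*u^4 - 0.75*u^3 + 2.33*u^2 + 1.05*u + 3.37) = -3.65*u^5 + 6.19*u^4 + 0.16*u^3 + 6.53*u^2 - 0.33*u + 6.74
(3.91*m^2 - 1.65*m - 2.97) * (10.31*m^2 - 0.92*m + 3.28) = 40.3121*m^4 - 20.6087*m^3 - 16.2779*m^2 - 2.6796*m - 9.7416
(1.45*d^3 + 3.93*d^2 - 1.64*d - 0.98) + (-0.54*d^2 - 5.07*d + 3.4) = 1.45*d^3 + 3.39*d^2 - 6.71*d + 2.42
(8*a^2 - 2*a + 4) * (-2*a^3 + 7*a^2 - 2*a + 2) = -16*a^5 + 60*a^4 - 38*a^3 + 48*a^2 - 12*a + 8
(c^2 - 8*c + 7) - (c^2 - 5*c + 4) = 3 - 3*c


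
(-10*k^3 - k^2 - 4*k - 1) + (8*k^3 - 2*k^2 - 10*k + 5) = -2*k^3 - 3*k^2 - 14*k + 4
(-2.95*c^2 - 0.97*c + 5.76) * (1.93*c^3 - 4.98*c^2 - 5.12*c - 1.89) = -5.6935*c^5 + 12.8189*c^4 + 31.0514*c^3 - 18.1429*c^2 - 27.6579*c - 10.8864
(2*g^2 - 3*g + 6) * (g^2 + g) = 2*g^4 - g^3 + 3*g^2 + 6*g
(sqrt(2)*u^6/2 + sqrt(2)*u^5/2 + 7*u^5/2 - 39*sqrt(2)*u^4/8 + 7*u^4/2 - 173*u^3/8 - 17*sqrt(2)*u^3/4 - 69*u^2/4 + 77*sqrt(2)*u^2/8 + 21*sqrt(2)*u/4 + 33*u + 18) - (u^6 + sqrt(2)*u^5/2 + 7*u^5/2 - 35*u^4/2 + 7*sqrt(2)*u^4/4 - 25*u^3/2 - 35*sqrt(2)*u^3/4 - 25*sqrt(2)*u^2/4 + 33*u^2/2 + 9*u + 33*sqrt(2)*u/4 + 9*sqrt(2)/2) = -u^6 + sqrt(2)*u^6/2 - 53*sqrt(2)*u^4/8 + 21*u^4 - 73*u^3/8 + 9*sqrt(2)*u^3/2 - 135*u^2/4 + 127*sqrt(2)*u^2/8 - 3*sqrt(2)*u + 24*u - 9*sqrt(2)/2 + 18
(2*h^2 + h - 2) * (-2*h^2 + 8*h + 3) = -4*h^4 + 14*h^3 + 18*h^2 - 13*h - 6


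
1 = 1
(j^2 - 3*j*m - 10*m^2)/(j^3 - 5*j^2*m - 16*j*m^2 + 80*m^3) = (j + 2*m)/(j^2 - 16*m^2)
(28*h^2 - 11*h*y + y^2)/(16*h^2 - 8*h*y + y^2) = (-7*h + y)/(-4*h + y)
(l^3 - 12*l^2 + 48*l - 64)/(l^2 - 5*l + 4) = (l^2 - 8*l + 16)/(l - 1)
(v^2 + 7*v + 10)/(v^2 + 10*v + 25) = (v + 2)/(v + 5)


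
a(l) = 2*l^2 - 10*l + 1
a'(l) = 4*l - 10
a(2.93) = -11.13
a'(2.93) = 1.72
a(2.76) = -11.36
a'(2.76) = 1.04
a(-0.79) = 10.15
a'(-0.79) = -13.16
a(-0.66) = 8.47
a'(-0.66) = -12.64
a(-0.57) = 7.35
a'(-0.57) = -12.28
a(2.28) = -11.40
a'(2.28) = -0.88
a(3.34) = -10.09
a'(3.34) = 3.36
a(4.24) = -5.44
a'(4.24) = 6.96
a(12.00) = 169.00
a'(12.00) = 38.00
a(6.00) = 13.00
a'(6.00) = 14.00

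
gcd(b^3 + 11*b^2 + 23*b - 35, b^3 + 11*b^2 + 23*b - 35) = b^3 + 11*b^2 + 23*b - 35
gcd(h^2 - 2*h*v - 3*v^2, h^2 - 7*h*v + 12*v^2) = -h + 3*v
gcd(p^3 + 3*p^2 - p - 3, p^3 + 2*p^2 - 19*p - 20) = p + 1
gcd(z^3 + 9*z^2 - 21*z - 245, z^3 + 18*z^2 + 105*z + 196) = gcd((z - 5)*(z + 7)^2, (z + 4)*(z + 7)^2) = z^2 + 14*z + 49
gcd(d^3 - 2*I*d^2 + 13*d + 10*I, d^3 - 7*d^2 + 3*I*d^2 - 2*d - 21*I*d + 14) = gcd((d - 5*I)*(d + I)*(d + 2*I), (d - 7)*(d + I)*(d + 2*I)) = d^2 + 3*I*d - 2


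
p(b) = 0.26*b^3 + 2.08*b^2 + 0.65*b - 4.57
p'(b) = 0.78*b^2 + 4.16*b + 0.65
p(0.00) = -4.57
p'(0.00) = 0.65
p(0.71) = -2.97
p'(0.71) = 4.00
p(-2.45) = 2.50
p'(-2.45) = -4.86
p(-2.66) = 3.52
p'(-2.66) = -4.90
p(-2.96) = 4.99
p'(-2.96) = -4.83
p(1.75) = 4.33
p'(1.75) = 10.32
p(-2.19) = 1.25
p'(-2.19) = -4.72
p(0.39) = -3.98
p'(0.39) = 2.39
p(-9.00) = -31.48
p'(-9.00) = 26.39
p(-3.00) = 5.18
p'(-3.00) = -4.81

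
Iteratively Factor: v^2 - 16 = (v - 4)*(v + 4)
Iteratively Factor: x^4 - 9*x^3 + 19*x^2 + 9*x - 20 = (x - 4)*(x^3 - 5*x^2 - x + 5) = (x - 4)*(x - 1)*(x^2 - 4*x - 5) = (x - 5)*(x - 4)*(x - 1)*(x + 1)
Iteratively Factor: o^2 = (o)*(o)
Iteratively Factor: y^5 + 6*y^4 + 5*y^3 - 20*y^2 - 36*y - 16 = (y + 4)*(y^4 + 2*y^3 - 3*y^2 - 8*y - 4) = (y + 1)*(y + 4)*(y^3 + y^2 - 4*y - 4) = (y + 1)^2*(y + 4)*(y^2 - 4) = (y + 1)^2*(y + 2)*(y + 4)*(y - 2)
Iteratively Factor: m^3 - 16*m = (m)*(m^2 - 16) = m*(m - 4)*(m + 4)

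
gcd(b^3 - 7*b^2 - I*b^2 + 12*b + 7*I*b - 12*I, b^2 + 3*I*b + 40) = 1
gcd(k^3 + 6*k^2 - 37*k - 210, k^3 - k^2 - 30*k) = k^2 - k - 30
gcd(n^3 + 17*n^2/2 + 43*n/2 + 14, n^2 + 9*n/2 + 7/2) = n^2 + 9*n/2 + 7/2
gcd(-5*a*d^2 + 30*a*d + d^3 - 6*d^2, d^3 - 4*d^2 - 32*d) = d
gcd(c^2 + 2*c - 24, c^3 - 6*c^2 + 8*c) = c - 4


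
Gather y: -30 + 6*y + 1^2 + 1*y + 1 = 7*y - 28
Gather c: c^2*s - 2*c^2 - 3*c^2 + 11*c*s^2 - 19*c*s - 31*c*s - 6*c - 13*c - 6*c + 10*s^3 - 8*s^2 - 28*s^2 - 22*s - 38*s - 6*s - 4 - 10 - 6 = c^2*(s - 5) + c*(11*s^2 - 50*s - 25) + 10*s^3 - 36*s^2 - 66*s - 20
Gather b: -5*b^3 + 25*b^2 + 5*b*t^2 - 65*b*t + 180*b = -5*b^3 + 25*b^2 + b*(5*t^2 - 65*t + 180)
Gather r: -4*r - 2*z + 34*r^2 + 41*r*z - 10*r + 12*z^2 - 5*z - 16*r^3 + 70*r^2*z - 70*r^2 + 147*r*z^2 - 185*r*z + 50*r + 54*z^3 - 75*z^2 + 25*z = -16*r^3 + r^2*(70*z - 36) + r*(147*z^2 - 144*z + 36) + 54*z^3 - 63*z^2 + 18*z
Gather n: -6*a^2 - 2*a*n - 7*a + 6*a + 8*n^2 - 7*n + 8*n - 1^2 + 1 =-6*a^2 - a + 8*n^2 + n*(1 - 2*a)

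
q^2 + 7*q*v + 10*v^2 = (q + 2*v)*(q + 5*v)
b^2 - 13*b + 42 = (b - 7)*(b - 6)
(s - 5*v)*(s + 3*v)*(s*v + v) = s^3*v - 2*s^2*v^2 + s^2*v - 15*s*v^3 - 2*s*v^2 - 15*v^3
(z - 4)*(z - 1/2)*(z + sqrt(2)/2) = z^3 - 9*z^2/2 + sqrt(2)*z^2/2 - 9*sqrt(2)*z/4 + 2*z + sqrt(2)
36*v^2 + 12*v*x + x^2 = (6*v + x)^2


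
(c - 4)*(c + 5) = c^2 + c - 20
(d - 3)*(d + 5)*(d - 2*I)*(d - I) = d^4 + 2*d^3 - 3*I*d^3 - 17*d^2 - 6*I*d^2 - 4*d + 45*I*d + 30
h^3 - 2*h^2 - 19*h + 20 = (h - 5)*(h - 1)*(h + 4)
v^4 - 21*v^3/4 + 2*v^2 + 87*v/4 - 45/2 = (v - 3)^2*(v - 5/4)*(v + 2)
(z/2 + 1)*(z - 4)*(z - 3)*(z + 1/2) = z^4/2 - 9*z^3/4 - 9*z^2/4 + 23*z/2 + 6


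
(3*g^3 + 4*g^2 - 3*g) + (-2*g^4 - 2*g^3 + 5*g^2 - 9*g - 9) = -2*g^4 + g^3 + 9*g^2 - 12*g - 9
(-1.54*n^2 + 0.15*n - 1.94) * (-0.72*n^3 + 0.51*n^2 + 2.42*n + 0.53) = 1.1088*n^5 - 0.8934*n^4 - 2.2535*n^3 - 1.4426*n^2 - 4.6153*n - 1.0282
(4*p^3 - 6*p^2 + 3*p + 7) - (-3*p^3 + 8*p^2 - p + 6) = 7*p^3 - 14*p^2 + 4*p + 1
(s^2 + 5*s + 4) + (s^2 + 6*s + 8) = 2*s^2 + 11*s + 12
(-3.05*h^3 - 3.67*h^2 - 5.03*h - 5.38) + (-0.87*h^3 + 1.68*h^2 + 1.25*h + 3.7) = -3.92*h^3 - 1.99*h^2 - 3.78*h - 1.68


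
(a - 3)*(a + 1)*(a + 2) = a^3 - 7*a - 6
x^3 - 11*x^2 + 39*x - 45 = (x - 5)*(x - 3)^2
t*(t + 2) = t^2 + 2*t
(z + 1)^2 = z^2 + 2*z + 1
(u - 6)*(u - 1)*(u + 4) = u^3 - 3*u^2 - 22*u + 24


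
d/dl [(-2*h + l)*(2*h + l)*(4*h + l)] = -4*h^2 + 8*h*l + 3*l^2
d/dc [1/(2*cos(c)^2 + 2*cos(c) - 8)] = (2*cos(c) + 1)*sin(c)/(2*(cos(c)^2 + cos(c) - 4)^2)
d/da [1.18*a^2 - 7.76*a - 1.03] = 2.36*a - 7.76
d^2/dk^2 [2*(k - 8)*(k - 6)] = 4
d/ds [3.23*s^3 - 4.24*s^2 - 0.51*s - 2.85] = 9.69*s^2 - 8.48*s - 0.51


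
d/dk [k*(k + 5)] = 2*k + 5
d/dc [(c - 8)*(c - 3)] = 2*c - 11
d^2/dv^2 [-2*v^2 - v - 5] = -4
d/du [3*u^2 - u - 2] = 6*u - 1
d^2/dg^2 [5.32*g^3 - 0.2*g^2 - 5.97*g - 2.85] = 31.92*g - 0.4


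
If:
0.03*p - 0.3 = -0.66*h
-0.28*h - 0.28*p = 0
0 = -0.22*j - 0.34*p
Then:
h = 0.48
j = 0.74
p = -0.48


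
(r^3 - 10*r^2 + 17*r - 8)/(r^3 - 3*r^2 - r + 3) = (r^2 - 9*r + 8)/(r^2 - 2*r - 3)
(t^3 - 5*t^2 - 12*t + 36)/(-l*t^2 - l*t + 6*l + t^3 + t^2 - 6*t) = (t - 6)/(-l + t)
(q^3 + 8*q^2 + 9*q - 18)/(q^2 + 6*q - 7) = (q^2 + 9*q + 18)/(q + 7)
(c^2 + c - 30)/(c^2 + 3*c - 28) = (c^2 + c - 30)/(c^2 + 3*c - 28)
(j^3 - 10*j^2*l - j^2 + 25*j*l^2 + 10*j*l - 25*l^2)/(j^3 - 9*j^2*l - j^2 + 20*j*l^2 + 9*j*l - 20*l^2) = (j - 5*l)/(j - 4*l)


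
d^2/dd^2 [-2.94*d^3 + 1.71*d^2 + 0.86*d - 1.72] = 3.42 - 17.64*d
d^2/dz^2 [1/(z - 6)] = 2/(z - 6)^3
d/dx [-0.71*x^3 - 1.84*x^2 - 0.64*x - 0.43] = -2.13*x^2 - 3.68*x - 0.64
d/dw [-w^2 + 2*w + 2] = 2 - 2*w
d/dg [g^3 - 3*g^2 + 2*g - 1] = 3*g^2 - 6*g + 2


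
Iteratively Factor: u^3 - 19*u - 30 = (u + 3)*(u^2 - 3*u - 10) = (u + 2)*(u + 3)*(u - 5)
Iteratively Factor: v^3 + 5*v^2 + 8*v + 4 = (v + 2)*(v^2 + 3*v + 2) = (v + 1)*(v + 2)*(v + 2)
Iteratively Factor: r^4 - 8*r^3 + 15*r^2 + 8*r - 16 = (r - 4)*(r^3 - 4*r^2 - r + 4) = (r - 4)*(r + 1)*(r^2 - 5*r + 4) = (r - 4)*(r - 1)*(r + 1)*(r - 4)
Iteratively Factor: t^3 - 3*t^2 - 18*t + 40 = (t - 5)*(t^2 + 2*t - 8) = (t - 5)*(t - 2)*(t + 4)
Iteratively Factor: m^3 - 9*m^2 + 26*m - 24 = (m - 2)*(m^2 - 7*m + 12) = (m - 3)*(m - 2)*(m - 4)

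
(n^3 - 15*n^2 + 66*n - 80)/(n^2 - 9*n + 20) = (n^2 - 10*n + 16)/(n - 4)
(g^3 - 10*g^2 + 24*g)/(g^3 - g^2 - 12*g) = (g - 6)/(g + 3)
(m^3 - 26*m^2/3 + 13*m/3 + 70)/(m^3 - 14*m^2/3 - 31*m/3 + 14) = (m - 5)/(m - 1)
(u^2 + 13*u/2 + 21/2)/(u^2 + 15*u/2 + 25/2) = (2*u^2 + 13*u + 21)/(2*u^2 + 15*u + 25)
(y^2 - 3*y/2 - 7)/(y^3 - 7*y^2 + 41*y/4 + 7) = 2*(y + 2)/(2*y^2 - 7*y - 4)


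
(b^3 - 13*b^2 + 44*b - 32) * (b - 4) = b^4 - 17*b^3 + 96*b^2 - 208*b + 128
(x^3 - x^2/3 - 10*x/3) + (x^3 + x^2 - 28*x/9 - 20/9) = 2*x^3 + 2*x^2/3 - 58*x/9 - 20/9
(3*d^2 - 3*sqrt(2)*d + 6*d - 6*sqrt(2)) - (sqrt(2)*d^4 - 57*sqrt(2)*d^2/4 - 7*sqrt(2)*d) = -sqrt(2)*d^4 + 3*d^2 + 57*sqrt(2)*d^2/4 + 4*sqrt(2)*d + 6*d - 6*sqrt(2)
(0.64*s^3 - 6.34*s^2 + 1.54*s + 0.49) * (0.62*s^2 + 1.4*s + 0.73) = 0.3968*s^5 - 3.0348*s^4 - 7.454*s^3 - 2.1684*s^2 + 1.8102*s + 0.3577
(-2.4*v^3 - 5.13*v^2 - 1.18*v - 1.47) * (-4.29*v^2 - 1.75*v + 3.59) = 10.296*v^5 + 26.2077*v^4 + 5.4237*v^3 - 10.0454*v^2 - 1.6637*v - 5.2773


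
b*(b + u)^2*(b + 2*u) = b^4 + 4*b^3*u + 5*b^2*u^2 + 2*b*u^3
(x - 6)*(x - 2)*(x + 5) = x^3 - 3*x^2 - 28*x + 60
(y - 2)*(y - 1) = y^2 - 3*y + 2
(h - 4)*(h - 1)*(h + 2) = h^3 - 3*h^2 - 6*h + 8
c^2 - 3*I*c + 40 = (c - 8*I)*(c + 5*I)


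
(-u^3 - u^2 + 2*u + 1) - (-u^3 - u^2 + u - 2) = u + 3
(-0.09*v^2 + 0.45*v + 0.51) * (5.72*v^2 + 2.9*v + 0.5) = -0.5148*v^4 + 2.313*v^3 + 4.1772*v^2 + 1.704*v + 0.255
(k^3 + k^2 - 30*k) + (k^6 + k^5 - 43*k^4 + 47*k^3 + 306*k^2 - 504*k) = k^6 + k^5 - 43*k^4 + 48*k^3 + 307*k^2 - 534*k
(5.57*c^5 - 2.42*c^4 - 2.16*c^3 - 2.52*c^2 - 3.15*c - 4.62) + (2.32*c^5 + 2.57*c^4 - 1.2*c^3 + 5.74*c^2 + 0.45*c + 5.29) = 7.89*c^5 + 0.15*c^4 - 3.36*c^3 + 3.22*c^2 - 2.7*c + 0.67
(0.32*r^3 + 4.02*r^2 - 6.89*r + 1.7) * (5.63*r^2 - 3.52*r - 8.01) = 1.8016*r^5 + 21.5062*r^4 - 55.5043*r^3 + 1.6236*r^2 + 49.2049*r - 13.617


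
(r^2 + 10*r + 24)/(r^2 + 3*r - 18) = (r + 4)/(r - 3)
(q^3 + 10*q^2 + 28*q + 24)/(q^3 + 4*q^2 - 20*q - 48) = (q + 2)/(q - 4)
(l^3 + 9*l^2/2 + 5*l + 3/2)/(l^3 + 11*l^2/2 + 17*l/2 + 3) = (l + 1)/(l + 2)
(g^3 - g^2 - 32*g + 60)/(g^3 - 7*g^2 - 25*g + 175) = (g^2 + 4*g - 12)/(g^2 - 2*g - 35)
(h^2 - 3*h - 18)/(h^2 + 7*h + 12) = (h - 6)/(h + 4)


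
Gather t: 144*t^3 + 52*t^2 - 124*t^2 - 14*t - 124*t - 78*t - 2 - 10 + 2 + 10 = 144*t^3 - 72*t^2 - 216*t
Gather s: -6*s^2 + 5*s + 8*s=-6*s^2 + 13*s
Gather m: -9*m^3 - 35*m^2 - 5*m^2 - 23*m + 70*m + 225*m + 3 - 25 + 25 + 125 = -9*m^3 - 40*m^2 + 272*m + 128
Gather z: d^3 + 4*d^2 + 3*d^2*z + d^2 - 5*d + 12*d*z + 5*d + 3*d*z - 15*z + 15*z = d^3 + 5*d^2 + z*(3*d^2 + 15*d)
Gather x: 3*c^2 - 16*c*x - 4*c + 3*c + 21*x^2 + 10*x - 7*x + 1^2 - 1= 3*c^2 - c + 21*x^2 + x*(3 - 16*c)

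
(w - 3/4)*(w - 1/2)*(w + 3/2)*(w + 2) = w^4 + 9*w^3/4 - w^2 - 39*w/16 + 9/8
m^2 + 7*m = m*(m + 7)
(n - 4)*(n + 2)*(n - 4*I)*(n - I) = n^4 - 2*n^3 - 5*I*n^3 - 12*n^2 + 10*I*n^2 + 8*n + 40*I*n + 32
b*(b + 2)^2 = b^3 + 4*b^2 + 4*b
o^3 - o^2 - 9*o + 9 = (o - 3)*(o - 1)*(o + 3)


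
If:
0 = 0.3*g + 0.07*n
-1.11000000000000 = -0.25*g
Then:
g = 4.44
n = -19.03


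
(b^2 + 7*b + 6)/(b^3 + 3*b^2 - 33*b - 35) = (b + 6)/(b^2 + 2*b - 35)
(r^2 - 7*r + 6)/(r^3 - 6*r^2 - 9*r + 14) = (r - 6)/(r^2 - 5*r - 14)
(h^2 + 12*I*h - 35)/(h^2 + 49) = (h + 5*I)/(h - 7*I)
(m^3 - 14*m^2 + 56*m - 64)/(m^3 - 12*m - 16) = (m^2 - 10*m + 16)/(m^2 + 4*m + 4)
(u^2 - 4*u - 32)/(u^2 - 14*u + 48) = (u + 4)/(u - 6)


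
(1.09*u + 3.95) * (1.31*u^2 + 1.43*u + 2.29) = 1.4279*u^3 + 6.7332*u^2 + 8.1446*u + 9.0455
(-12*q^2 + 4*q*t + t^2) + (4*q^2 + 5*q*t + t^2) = -8*q^2 + 9*q*t + 2*t^2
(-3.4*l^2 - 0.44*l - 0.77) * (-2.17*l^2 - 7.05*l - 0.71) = 7.378*l^4 + 24.9248*l^3 + 7.1869*l^2 + 5.7409*l + 0.5467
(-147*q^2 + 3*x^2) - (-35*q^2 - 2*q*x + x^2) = -112*q^2 + 2*q*x + 2*x^2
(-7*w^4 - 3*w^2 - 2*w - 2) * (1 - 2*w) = 14*w^5 - 7*w^4 + 6*w^3 + w^2 + 2*w - 2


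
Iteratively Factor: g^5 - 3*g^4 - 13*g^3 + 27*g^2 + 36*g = (g + 1)*(g^4 - 4*g^3 - 9*g^2 + 36*g) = (g - 3)*(g + 1)*(g^3 - g^2 - 12*g) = (g - 4)*(g - 3)*(g + 1)*(g^2 + 3*g) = g*(g - 4)*(g - 3)*(g + 1)*(g + 3)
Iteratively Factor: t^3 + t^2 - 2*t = (t - 1)*(t^2 + 2*t) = t*(t - 1)*(t + 2)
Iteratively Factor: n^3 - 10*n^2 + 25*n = (n - 5)*(n^2 - 5*n) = n*(n - 5)*(n - 5)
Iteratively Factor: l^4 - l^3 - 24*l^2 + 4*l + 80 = (l - 2)*(l^3 + l^2 - 22*l - 40) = (l - 2)*(l + 2)*(l^2 - l - 20) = (l - 5)*(l - 2)*(l + 2)*(l + 4)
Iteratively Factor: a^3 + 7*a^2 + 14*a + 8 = (a + 2)*(a^2 + 5*a + 4) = (a + 2)*(a + 4)*(a + 1)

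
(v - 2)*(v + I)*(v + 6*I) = v^3 - 2*v^2 + 7*I*v^2 - 6*v - 14*I*v + 12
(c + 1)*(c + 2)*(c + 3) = c^3 + 6*c^2 + 11*c + 6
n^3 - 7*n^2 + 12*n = n*(n - 4)*(n - 3)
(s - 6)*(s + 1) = s^2 - 5*s - 6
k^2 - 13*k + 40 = (k - 8)*(k - 5)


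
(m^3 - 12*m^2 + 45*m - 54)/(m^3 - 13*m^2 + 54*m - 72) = (m - 3)/(m - 4)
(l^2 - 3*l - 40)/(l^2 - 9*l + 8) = (l + 5)/(l - 1)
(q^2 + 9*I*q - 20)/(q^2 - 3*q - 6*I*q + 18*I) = (q^2 + 9*I*q - 20)/(q^2 - 3*q - 6*I*q + 18*I)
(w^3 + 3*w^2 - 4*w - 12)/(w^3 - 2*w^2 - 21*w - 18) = (w^2 - 4)/(w^2 - 5*w - 6)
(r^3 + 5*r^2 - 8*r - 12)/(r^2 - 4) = (r^2 + 7*r + 6)/(r + 2)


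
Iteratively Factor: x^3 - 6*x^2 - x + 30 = (x - 3)*(x^2 - 3*x - 10) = (x - 5)*(x - 3)*(x + 2)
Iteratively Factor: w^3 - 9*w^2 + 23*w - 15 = (w - 1)*(w^2 - 8*w + 15) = (w - 5)*(w - 1)*(w - 3)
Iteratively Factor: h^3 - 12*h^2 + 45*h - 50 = (h - 2)*(h^2 - 10*h + 25) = (h - 5)*(h - 2)*(h - 5)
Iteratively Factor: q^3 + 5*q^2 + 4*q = (q)*(q^2 + 5*q + 4) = q*(q + 1)*(q + 4)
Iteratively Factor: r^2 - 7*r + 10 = (r - 2)*(r - 5)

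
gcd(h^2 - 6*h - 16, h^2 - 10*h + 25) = 1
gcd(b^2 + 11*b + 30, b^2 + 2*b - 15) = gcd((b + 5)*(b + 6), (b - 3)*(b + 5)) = b + 5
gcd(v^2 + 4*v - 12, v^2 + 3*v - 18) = v + 6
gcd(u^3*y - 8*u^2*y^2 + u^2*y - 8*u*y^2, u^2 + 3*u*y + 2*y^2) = 1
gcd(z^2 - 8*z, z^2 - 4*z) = z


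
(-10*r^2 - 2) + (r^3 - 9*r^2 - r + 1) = r^3 - 19*r^2 - r - 1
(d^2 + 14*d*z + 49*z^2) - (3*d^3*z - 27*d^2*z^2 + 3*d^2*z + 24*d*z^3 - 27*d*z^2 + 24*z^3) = -3*d^3*z + 27*d^2*z^2 - 3*d^2*z + d^2 - 24*d*z^3 + 27*d*z^2 + 14*d*z - 24*z^3 + 49*z^2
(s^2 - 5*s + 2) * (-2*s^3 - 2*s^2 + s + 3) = -2*s^5 + 8*s^4 + 7*s^3 - 6*s^2 - 13*s + 6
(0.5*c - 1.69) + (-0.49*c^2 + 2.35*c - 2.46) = -0.49*c^2 + 2.85*c - 4.15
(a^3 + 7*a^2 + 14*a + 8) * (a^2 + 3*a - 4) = a^5 + 10*a^4 + 31*a^3 + 22*a^2 - 32*a - 32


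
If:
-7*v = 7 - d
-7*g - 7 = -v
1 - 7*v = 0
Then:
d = 8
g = -48/49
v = 1/7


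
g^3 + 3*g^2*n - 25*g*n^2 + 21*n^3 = (g - 3*n)*(g - n)*(g + 7*n)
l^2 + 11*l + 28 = (l + 4)*(l + 7)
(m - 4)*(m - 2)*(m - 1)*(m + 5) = m^4 - 2*m^3 - 21*m^2 + 62*m - 40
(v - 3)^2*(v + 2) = v^3 - 4*v^2 - 3*v + 18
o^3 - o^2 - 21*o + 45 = (o - 3)^2*(o + 5)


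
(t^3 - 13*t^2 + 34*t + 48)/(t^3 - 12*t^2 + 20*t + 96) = (t + 1)/(t + 2)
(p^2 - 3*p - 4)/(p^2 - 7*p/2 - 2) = 2*(p + 1)/(2*p + 1)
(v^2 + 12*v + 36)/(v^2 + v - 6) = (v^2 + 12*v + 36)/(v^2 + v - 6)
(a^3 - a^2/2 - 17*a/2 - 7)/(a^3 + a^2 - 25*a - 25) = (a^2 - 3*a/2 - 7)/(a^2 - 25)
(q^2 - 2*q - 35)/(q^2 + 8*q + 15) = (q - 7)/(q + 3)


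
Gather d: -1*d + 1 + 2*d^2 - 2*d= 2*d^2 - 3*d + 1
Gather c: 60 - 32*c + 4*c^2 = 4*c^2 - 32*c + 60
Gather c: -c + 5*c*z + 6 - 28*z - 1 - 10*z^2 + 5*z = c*(5*z - 1) - 10*z^2 - 23*z + 5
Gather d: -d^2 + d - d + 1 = 1 - d^2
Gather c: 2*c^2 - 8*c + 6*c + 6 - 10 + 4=2*c^2 - 2*c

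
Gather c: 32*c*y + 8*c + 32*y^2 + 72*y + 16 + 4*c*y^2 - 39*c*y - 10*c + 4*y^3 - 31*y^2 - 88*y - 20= c*(4*y^2 - 7*y - 2) + 4*y^3 + y^2 - 16*y - 4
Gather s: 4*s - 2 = 4*s - 2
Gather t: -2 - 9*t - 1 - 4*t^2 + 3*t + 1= -4*t^2 - 6*t - 2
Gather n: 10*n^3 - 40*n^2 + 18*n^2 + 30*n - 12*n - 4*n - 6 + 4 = 10*n^3 - 22*n^2 + 14*n - 2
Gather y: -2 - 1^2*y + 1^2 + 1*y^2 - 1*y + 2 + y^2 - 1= 2*y^2 - 2*y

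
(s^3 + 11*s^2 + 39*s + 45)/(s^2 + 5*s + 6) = (s^2 + 8*s + 15)/(s + 2)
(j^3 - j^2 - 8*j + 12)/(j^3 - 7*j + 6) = (j - 2)/(j - 1)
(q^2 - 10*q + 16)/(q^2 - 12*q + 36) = (q^2 - 10*q + 16)/(q^2 - 12*q + 36)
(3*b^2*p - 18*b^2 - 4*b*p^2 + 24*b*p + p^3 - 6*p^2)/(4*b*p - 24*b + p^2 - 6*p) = (3*b^2 - 4*b*p + p^2)/(4*b + p)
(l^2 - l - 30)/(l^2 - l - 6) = (-l^2 + l + 30)/(-l^2 + l + 6)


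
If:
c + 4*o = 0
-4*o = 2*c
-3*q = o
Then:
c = 0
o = 0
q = 0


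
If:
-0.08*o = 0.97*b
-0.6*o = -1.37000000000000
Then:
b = -0.19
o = 2.28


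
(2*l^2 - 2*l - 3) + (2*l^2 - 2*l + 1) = 4*l^2 - 4*l - 2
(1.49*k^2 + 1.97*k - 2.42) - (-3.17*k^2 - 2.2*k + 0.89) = 4.66*k^2 + 4.17*k - 3.31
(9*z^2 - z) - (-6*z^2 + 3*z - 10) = 15*z^2 - 4*z + 10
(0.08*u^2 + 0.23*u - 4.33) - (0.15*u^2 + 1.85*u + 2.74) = -0.07*u^2 - 1.62*u - 7.07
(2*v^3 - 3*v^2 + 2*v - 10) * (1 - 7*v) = -14*v^4 + 23*v^3 - 17*v^2 + 72*v - 10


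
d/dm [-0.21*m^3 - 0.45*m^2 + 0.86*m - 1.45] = -0.63*m^2 - 0.9*m + 0.86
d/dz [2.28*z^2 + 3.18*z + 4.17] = 4.56*z + 3.18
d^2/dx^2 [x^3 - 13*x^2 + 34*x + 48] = 6*x - 26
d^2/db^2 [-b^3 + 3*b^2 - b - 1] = 6 - 6*b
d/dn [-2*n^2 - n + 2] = -4*n - 1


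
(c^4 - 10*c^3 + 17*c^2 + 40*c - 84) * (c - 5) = c^5 - 15*c^4 + 67*c^3 - 45*c^2 - 284*c + 420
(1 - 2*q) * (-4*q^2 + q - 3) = 8*q^3 - 6*q^2 + 7*q - 3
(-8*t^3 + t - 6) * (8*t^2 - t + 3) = -64*t^5 + 8*t^4 - 16*t^3 - 49*t^2 + 9*t - 18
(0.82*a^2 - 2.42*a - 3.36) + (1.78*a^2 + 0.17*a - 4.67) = 2.6*a^2 - 2.25*a - 8.03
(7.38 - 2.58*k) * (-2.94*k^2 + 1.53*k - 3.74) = 7.5852*k^3 - 25.6446*k^2 + 20.9406*k - 27.6012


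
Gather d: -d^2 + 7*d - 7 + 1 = -d^2 + 7*d - 6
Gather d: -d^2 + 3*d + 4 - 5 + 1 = -d^2 + 3*d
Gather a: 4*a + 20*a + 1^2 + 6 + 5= 24*a + 12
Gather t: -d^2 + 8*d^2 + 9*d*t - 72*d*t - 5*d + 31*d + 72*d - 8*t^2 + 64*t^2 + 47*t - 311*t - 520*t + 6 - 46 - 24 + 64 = 7*d^2 + 98*d + 56*t^2 + t*(-63*d - 784)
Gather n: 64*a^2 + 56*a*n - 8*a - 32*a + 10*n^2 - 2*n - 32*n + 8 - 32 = 64*a^2 - 40*a + 10*n^2 + n*(56*a - 34) - 24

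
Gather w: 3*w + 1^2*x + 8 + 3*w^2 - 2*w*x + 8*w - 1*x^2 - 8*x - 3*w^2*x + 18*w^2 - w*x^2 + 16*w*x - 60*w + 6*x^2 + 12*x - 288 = w^2*(21 - 3*x) + w*(-x^2 + 14*x - 49) + 5*x^2 + 5*x - 280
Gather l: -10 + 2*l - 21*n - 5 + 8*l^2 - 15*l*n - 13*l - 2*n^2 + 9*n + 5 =8*l^2 + l*(-15*n - 11) - 2*n^2 - 12*n - 10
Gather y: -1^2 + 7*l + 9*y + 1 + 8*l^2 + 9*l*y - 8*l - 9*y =8*l^2 + 9*l*y - l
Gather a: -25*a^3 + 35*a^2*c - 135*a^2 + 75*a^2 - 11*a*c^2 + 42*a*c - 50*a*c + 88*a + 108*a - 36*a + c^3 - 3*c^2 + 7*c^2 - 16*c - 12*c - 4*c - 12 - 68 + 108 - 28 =-25*a^3 + a^2*(35*c - 60) + a*(-11*c^2 - 8*c + 160) + c^3 + 4*c^2 - 32*c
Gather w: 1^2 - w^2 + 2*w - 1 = -w^2 + 2*w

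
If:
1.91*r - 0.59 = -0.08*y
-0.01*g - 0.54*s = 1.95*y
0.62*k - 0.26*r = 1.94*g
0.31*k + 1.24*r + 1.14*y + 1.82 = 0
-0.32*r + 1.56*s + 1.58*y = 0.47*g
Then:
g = -2.65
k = -8.17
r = 0.30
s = -1.04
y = 0.30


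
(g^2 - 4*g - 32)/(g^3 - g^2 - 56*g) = (g + 4)/(g*(g + 7))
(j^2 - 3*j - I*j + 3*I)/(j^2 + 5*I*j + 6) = (j - 3)/(j + 6*I)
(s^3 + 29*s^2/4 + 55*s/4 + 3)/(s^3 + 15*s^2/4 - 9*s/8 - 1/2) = 2*(s + 3)/(2*s - 1)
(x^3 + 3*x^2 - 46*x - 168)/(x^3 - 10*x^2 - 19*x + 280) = (x^2 + 10*x + 24)/(x^2 - 3*x - 40)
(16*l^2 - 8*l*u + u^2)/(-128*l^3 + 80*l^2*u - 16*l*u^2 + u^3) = 1/(-8*l + u)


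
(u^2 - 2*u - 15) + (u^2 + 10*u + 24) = 2*u^2 + 8*u + 9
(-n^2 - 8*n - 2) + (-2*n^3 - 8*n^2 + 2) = -2*n^3 - 9*n^2 - 8*n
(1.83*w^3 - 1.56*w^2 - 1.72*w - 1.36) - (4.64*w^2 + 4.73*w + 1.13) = 1.83*w^3 - 6.2*w^2 - 6.45*w - 2.49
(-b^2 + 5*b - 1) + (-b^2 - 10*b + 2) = -2*b^2 - 5*b + 1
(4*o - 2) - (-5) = 4*o + 3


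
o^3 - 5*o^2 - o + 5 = (o - 5)*(o - 1)*(o + 1)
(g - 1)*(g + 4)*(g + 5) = g^3 + 8*g^2 + 11*g - 20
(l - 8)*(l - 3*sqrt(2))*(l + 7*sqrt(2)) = l^3 - 8*l^2 + 4*sqrt(2)*l^2 - 32*sqrt(2)*l - 42*l + 336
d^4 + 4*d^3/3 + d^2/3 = d^2*(d + 1/3)*(d + 1)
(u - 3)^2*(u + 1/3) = u^3 - 17*u^2/3 + 7*u + 3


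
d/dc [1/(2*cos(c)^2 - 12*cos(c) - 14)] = (cos(c) - 3)*sin(c)/(sin(c)^2 + 6*cos(c) + 6)^2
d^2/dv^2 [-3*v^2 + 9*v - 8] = -6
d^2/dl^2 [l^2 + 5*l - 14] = 2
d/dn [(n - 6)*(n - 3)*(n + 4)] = 3*n^2 - 10*n - 18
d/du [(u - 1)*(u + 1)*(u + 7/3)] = 3*u^2 + 14*u/3 - 1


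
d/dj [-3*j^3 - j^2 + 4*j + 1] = -9*j^2 - 2*j + 4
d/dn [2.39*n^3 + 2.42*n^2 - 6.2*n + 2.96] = 7.17*n^2 + 4.84*n - 6.2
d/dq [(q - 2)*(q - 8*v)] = 2*q - 8*v - 2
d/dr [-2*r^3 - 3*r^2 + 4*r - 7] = -6*r^2 - 6*r + 4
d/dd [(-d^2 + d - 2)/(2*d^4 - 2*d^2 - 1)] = (4*d^5 - 6*d^4 + 16*d^3 + 2*d^2 - 6*d - 1)/(4*d^8 - 8*d^6 + 4*d^2 + 1)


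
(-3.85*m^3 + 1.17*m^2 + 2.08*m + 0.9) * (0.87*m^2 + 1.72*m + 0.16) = -3.3495*m^5 - 5.6041*m^4 + 3.206*m^3 + 4.5478*m^2 + 1.8808*m + 0.144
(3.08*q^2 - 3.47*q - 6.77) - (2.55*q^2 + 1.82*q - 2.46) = 0.53*q^2 - 5.29*q - 4.31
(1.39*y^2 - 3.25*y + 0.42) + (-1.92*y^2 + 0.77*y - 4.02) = -0.53*y^2 - 2.48*y - 3.6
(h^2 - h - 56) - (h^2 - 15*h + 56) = 14*h - 112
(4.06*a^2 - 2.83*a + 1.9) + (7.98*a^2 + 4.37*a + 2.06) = 12.04*a^2 + 1.54*a + 3.96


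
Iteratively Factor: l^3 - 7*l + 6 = (l - 2)*(l^2 + 2*l - 3) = (l - 2)*(l - 1)*(l + 3)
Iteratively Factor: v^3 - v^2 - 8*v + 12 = (v + 3)*(v^2 - 4*v + 4) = (v - 2)*(v + 3)*(v - 2)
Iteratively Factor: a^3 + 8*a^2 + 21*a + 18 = (a + 3)*(a^2 + 5*a + 6) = (a + 3)^2*(a + 2)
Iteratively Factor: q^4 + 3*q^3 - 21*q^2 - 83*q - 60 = (q + 3)*(q^3 - 21*q - 20) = (q - 5)*(q + 3)*(q^2 + 5*q + 4) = (q - 5)*(q + 1)*(q + 3)*(q + 4)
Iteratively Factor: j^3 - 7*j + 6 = (j + 3)*(j^2 - 3*j + 2) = (j - 2)*(j + 3)*(j - 1)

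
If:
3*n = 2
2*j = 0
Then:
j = 0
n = 2/3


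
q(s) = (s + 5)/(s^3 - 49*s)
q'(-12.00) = 0.00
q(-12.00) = 0.01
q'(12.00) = 0.00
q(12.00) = 0.01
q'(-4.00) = 0.01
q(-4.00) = 0.01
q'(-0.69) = 0.21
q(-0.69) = 0.13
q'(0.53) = 0.36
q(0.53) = -0.21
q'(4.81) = -0.02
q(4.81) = -0.08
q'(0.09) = 12.60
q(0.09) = -1.15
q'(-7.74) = 0.04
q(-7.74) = 0.03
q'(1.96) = 0.02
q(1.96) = -0.08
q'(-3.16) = 0.01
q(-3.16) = 0.01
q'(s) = (49 - 3*s^2)*(s + 5)/(s^3 - 49*s)^2 + 1/(s^3 - 49*s)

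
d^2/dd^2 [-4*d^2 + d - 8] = -8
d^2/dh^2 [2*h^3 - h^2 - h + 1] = 12*h - 2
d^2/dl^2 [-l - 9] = 0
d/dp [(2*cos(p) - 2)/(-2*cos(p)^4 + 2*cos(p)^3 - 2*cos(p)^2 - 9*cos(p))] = 8*(-6*cos(p)^4 + 12*cos(p)^3 - 8*cos(p)^2 + 4*cos(p) + 9)*sin(p)/((4*sin(p)^2 + 7*cos(p) + cos(3*p) + 14)^2*cos(p)^2)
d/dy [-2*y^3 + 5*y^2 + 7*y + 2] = -6*y^2 + 10*y + 7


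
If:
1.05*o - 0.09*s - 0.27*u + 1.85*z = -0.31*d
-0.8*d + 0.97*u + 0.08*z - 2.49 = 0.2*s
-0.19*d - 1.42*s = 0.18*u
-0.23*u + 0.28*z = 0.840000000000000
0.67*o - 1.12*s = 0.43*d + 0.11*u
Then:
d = -4.94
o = -1.99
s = 0.85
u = -1.48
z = 1.79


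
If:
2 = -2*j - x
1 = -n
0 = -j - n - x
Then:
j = -3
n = -1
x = 4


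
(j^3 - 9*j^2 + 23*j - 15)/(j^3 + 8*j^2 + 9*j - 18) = (j^2 - 8*j + 15)/(j^2 + 9*j + 18)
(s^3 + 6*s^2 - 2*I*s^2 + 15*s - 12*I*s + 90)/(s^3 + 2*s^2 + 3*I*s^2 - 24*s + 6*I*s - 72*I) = (s - 5*I)/(s - 4)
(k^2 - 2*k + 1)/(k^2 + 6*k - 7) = (k - 1)/(k + 7)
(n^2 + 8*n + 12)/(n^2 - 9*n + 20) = (n^2 + 8*n + 12)/(n^2 - 9*n + 20)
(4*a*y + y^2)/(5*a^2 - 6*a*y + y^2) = y*(4*a + y)/(5*a^2 - 6*a*y + y^2)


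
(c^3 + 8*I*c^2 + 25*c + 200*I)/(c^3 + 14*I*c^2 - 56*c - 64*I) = (c^2 + 25)/(c^2 + 6*I*c - 8)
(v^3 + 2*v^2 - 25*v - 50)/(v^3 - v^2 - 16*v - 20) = (v + 5)/(v + 2)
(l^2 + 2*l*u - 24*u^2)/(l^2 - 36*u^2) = (-l + 4*u)/(-l + 6*u)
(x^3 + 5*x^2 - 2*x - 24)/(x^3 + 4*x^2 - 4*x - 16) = (x + 3)/(x + 2)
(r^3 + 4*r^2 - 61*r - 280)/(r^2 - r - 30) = (r^2 - r - 56)/(r - 6)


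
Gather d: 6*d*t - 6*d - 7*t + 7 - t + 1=d*(6*t - 6) - 8*t + 8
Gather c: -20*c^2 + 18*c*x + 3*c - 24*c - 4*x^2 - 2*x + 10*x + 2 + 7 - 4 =-20*c^2 + c*(18*x - 21) - 4*x^2 + 8*x + 5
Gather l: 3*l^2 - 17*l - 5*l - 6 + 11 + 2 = 3*l^2 - 22*l + 7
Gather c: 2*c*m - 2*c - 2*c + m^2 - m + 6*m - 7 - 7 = c*(2*m - 4) + m^2 + 5*m - 14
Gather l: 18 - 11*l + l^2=l^2 - 11*l + 18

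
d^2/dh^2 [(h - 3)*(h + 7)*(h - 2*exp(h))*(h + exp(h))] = -h^3*exp(h) - 8*h^2*exp(2*h) - 10*h^2*exp(h) + 12*h^2 - 48*h*exp(2*h) - h*exp(h) + 24*h + 132*exp(2*h) + 34*exp(h) - 42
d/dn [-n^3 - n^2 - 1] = n*(-3*n - 2)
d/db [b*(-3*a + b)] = -3*a + 2*b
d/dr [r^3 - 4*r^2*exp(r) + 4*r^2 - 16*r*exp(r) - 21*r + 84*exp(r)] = -4*r^2*exp(r) + 3*r^2 - 24*r*exp(r) + 8*r + 68*exp(r) - 21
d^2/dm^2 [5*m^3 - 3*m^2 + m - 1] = 30*m - 6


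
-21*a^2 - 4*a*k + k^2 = (-7*a + k)*(3*a + k)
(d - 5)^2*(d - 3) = d^3 - 13*d^2 + 55*d - 75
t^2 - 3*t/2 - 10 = (t - 4)*(t + 5/2)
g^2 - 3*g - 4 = (g - 4)*(g + 1)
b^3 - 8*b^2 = b^2*(b - 8)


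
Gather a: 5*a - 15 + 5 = 5*a - 10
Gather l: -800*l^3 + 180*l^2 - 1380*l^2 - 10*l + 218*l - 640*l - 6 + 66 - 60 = -800*l^3 - 1200*l^2 - 432*l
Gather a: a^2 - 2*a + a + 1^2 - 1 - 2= a^2 - a - 2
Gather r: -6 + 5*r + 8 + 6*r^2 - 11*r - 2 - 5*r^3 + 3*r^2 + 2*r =-5*r^3 + 9*r^2 - 4*r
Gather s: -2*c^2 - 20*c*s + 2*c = -2*c^2 - 20*c*s + 2*c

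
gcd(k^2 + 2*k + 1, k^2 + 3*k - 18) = 1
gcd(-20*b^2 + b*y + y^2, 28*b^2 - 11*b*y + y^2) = -4*b + y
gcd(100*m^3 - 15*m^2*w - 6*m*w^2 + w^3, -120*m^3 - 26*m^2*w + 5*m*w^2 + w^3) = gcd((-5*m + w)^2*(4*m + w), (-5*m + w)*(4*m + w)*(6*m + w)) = -20*m^2 - m*w + w^2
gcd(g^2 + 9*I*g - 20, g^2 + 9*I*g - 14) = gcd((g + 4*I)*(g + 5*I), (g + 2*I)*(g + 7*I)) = 1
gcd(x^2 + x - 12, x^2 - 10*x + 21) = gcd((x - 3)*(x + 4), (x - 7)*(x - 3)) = x - 3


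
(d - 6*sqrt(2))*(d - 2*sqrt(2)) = d^2 - 8*sqrt(2)*d + 24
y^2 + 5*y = y*(y + 5)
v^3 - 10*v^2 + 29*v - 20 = (v - 5)*(v - 4)*(v - 1)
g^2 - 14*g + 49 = (g - 7)^2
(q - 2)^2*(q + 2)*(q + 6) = q^4 + 4*q^3 - 16*q^2 - 16*q + 48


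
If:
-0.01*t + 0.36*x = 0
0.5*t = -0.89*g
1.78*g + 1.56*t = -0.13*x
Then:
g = 0.00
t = 0.00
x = 0.00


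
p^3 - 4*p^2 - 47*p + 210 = (p - 6)*(p - 5)*(p + 7)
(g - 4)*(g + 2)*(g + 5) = g^3 + 3*g^2 - 18*g - 40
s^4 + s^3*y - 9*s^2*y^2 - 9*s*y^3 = s*(s - 3*y)*(s + y)*(s + 3*y)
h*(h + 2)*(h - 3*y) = h^3 - 3*h^2*y + 2*h^2 - 6*h*y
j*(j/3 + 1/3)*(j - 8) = j^3/3 - 7*j^2/3 - 8*j/3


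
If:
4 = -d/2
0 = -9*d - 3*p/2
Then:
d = -8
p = 48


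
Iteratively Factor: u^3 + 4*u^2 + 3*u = (u + 1)*(u^2 + 3*u) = (u + 1)*(u + 3)*(u)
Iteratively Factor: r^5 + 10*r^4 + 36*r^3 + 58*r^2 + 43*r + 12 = (r + 4)*(r^4 + 6*r^3 + 12*r^2 + 10*r + 3) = (r + 3)*(r + 4)*(r^3 + 3*r^2 + 3*r + 1) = (r + 1)*(r + 3)*(r + 4)*(r^2 + 2*r + 1) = (r + 1)^2*(r + 3)*(r + 4)*(r + 1)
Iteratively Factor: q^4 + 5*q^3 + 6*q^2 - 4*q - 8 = (q - 1)*(q^3 + 6*q^2 + 12*q + 8) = (q - 1)*(q + 2)*(q^2 + 4*q + 4) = (q - 1)*(q + 2)^2*(q + 2)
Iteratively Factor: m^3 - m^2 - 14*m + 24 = (m - 3)*(m^2 + 2*m - 8) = (m - 3)*(m - 2)*(m + 4)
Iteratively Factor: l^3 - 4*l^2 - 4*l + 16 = (l - 4)*(l^2 - 4) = (l - 4)*(l + 2)*(l - 2)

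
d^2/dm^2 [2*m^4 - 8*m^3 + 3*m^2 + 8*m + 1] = 24*m^2 - 48*m + 6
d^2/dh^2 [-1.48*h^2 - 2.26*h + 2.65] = -2.96000000000000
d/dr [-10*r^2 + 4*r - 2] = 4 - 20*r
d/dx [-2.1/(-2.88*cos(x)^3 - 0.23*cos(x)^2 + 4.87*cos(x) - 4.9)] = (18.144*cos(x)^2 + 0.966*cos(x) - 10.227)*sin(x)/(2.88*cos(x)^3 + 0.23*cos(x)^2 - 4.87*cos(x) + 4.9)^2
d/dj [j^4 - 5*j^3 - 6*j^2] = j*(4*j^2 - 15*j - 12)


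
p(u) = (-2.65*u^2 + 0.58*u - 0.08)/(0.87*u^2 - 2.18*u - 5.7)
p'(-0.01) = -0.12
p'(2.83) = 5.19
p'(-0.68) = -1.49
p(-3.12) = -2.89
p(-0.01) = 0.02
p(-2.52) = -3.45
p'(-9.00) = 0.02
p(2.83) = 4.01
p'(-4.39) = -0.08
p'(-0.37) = -0.61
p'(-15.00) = 0.01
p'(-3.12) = -0.51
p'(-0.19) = -0.33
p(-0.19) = 0.05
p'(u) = (0.58 - 5.3*u)/(0.87*u^2 - 2.18*u - 5.7) + (2.18 - 1.74*u)*(-2.65*u^2 + 0.58*u - 0.08)/(0.87*u^2 - 2.18*u - 5.7)^2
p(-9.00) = -2.61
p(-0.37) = 0.14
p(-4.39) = -2.60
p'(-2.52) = -1.64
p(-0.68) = 0.45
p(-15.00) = -2.72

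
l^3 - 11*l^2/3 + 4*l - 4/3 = (l - 2)*(l - 1)*(l - 2/3)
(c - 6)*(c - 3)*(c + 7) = c^3 - 2*c^2 - 45*c + 126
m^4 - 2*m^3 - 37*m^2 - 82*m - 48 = (m - 8)*(m + 1)*(m + 2)*(m + 3)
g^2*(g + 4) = g^3 + 4*g^2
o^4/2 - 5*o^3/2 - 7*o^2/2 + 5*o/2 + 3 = (o/2 + 1/2)*(o - 6)*(o - 1)*(o + 1)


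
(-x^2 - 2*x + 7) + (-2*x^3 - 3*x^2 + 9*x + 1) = -2*x^3 - 4*x^2 + 7*x + 8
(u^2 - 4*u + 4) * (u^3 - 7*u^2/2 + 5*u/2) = u^5 - 15*u^4/2 + 41*u^3/2 - 24*u^2 + 10*u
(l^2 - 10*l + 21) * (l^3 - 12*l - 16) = l^5 - 10*l^4 + 9*l^3 + 104*l^2 - 92*l - 336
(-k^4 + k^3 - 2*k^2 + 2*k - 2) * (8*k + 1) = -8*k^5 + 7*k^4 - 15*k^3 + 14*k^2 - 14*k - 2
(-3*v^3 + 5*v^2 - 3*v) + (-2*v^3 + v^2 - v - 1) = -5*v^3 + 6*v^2 - 4*v - 1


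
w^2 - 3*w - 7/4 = (w - 7/2)*(w + 1/2)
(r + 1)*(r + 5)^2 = r^3 + 11*r^2 + 35*r + 25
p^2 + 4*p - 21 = (p - 3)*(p + 7)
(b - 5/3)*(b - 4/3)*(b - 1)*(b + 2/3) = b^4 - 10*b^3/3 + 23*b^2/9 + 34*b/27 - 40/27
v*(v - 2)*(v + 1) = v^3 - v^2 - 2*v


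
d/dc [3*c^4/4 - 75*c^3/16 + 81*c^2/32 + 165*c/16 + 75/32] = 3*c^3 - 225*c^2/16 + 81*c/16 + 165/16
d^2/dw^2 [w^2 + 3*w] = 2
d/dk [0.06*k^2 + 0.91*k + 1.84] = 0.12*k + 0.91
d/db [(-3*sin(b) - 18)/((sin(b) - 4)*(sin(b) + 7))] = 3*(sin(b)^2 + 12*sin(b) + 46)*cos(b)/((sin(b) - 4)^2*(sin(b) + 7)^2)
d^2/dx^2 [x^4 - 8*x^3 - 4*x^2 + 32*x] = 12*x^2 - 48*x - 8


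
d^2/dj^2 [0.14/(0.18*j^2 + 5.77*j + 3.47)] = (-0.009072*j^2 - 0.290808*j + 0.14*(0.36*j + 5.77)*(0.72*j + 11.54) - 0.174888)/(0.18*j^2 + 5.77*j + 3.47)^3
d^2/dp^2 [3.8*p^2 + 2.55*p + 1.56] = 7.60000000000000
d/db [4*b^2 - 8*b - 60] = 8*b - 8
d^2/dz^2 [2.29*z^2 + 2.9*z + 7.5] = 4.58000000000000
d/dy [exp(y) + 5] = exp(y)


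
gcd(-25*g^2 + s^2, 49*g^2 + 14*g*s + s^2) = 1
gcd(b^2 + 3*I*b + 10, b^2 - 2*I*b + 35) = b + 5*I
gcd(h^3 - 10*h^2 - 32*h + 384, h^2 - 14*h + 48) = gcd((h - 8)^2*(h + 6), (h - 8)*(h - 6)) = h - 8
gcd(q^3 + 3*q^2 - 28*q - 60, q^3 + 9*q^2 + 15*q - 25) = 1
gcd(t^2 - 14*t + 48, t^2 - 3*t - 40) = t - 8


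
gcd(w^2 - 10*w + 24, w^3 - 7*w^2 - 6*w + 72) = w^2 - 10*w + 24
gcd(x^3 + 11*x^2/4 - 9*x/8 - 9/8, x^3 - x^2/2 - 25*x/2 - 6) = x^2 + 7*x/2 + 3/2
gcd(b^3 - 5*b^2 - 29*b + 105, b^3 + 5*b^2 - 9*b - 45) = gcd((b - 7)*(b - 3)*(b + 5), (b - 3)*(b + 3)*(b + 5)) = b^2 + 2*b - 15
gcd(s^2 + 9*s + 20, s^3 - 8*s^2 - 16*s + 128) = s + 4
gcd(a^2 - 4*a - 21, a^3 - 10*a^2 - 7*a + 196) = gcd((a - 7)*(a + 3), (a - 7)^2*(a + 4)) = a - 7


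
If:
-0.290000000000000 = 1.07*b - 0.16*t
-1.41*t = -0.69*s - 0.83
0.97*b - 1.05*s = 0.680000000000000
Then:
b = -0.25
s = -0.88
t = 0.16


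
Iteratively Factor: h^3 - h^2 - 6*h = (h)*(h^2 - h - 6) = h*(h + 2)*(h - 3)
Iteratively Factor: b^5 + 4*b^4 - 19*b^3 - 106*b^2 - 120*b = (b + 2)*(b^4 + 2*b^3 - 23*b^2 - 60*b) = b*(b + 2)*(b^3 + 2*b^2 - 23*b - 60) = b*(b + 2)*(b + 3)*(b^2 - b - 20) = b*(b + 2)*(b + 3)*(b + 4)*(b - 5)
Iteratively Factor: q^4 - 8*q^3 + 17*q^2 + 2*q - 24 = (q - 4)*(q^3 - 4*q^2 + q + 6) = (q - 4)*(q - 3)*(q^2 - q - 2) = (q - 4)*(q - 3)*(q - 2)*(q + 1)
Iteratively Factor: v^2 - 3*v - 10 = (v + 2)*(v - 5)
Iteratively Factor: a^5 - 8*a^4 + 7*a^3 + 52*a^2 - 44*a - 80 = (a - 5)*(a^4 - 3*a^3 - 8*a^2 + 12*a + 16) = (a - 5)*(a - 4)*(a^3 + a^2 - 4*a - 4) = (a - 5)*(a - 4)*(a + 2)*(a^2 - a - 2) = (a - 5)*(a - 4)*(a - 2)*(a + 2)*(a + 1)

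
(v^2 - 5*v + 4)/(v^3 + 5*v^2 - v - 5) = (v - 4)/(v^2 + 6*v + 5)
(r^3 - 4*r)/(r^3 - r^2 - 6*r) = (r - 2)/(r - 3)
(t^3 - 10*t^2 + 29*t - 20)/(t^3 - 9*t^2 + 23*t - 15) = (t - 4)/(t - 3)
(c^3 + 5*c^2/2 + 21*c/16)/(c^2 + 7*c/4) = c + 3/4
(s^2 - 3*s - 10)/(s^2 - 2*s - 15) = (s + 2)/(s + 3)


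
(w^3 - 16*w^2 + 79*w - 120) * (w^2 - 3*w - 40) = w^5 - 19*w^4 + 87*w^3 + 283*w^2 - 2800*w + 4800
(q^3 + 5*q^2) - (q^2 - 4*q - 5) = q^3 + 4*q^2 + 4*q + 5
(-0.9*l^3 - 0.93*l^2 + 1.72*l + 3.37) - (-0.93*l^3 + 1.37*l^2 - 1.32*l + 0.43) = 0.03*l^3 - 2.3*l^2 + 3.04*l + 2.94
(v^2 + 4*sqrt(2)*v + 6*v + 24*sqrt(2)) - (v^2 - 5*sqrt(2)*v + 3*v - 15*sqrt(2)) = 3*v + 9*sqrt(2)*v + 39*sqrt(2)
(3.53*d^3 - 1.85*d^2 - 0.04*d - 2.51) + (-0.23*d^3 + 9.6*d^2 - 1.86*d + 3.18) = 3.3*d^3 + 7.75*d^2 - 1.9*d + 0.67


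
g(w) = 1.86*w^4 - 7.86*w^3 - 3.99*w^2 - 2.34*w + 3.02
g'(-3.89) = -766.06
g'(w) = 7.44*w^3 - 23.58*w^2 - 7.98*w - 2.34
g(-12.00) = 51607.58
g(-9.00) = 17634.29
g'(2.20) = -54.80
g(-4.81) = 1792.28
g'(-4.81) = -1337.46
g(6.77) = 1272.65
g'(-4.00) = -823.86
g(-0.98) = 10.59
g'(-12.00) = -16158.42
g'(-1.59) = -79.17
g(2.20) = -61.56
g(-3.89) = 840.32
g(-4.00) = 927.74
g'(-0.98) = -24.17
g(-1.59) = 40.14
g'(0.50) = -11.30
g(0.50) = -0.01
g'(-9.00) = -7264.26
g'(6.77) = 1171.44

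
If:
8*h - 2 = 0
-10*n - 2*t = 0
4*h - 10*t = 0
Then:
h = 1/4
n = -1/50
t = 1/10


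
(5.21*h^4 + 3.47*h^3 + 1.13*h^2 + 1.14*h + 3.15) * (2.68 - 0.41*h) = -2.1361*h^5 + 12.5401*h^4 + 8.8363*h^3 + 2.561*h^2 + 1.7637*h + 8.442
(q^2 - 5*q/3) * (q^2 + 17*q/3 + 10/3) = q^4 + 4*q^3 - 55*q^2/9 - 50*q/9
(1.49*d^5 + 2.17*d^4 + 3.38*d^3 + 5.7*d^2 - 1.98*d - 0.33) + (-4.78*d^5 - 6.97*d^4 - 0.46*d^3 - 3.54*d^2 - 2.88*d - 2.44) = -3.29*d^5 - 4.8*d^4 + 2.92*d^3 + 2.16*d^2 - 4.86*d - 2.77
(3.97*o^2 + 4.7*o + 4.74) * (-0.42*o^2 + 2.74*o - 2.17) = -1.6674*o^4 + 8.9038*o^3 + 2.2723*o^2 + 2.7886*o - 10.2858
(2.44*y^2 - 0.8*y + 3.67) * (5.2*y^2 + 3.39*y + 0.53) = 12.688*y^4 + 4.1116*y^3 + 17.6652*y^2 + 12.0173*y + 1.9451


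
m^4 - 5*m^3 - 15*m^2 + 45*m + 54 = (m - 6)*(m - 3)*(m + 1)*(m + 3)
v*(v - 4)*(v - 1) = v^3 - 5*v^2 + 4*v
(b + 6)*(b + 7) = b^2 + 13*b + 42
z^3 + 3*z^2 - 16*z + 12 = (z - 2)*(z - 1)*(z + 6)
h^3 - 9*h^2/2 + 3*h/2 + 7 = (h - 7/2)*(h - 2)*(h + 1)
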